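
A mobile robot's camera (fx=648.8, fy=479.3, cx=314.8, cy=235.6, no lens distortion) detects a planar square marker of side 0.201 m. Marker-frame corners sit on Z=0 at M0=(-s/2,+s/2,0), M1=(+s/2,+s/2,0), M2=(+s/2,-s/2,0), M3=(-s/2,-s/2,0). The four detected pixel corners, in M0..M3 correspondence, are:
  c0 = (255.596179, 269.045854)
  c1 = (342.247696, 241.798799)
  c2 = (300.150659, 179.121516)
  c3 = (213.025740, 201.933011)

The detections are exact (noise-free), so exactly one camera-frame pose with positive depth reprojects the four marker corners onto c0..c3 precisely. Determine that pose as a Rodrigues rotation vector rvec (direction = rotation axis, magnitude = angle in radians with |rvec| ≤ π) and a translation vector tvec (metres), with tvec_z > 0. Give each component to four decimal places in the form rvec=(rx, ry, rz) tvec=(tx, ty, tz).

Intrinsics K: fx=648.8, fy=479.3, cx=314.8, cy=235.6
Marker side s = 0.201 m; corners in marker frame (Z=0):
  M0 = (-0.1005, +0.1005, 0)
  M1 = (+0.1005, +0.1005, 0)
  M2 = (+0.1005, -0.1005, 0)
  M3 = (-0.1005, -0.1005, 0)
Detected image corners:
  c0 = (255.596179, 269.045854) px
  c1 = (342.247696, 241.798799) px
  c2 = (300.150659, 179.121516) px
  c3 = (213.025740, 201.933011) px
Planar DLT: solve 8×8 A·h = b for H (H[2,2]=1):
  H  [+514.24715 +178.18014 +278.79518]
  H  [-58.60407 +296.52347 +222.22330]
  H  [+0.29506 -0.11665 +1.00000]
B = K⁻¹H; ‖b₁‖=0.761772, ‖b₂‖=0.761772; λ = 2/(‖b₁‖+‖b₂‖) = 1.312729, sign → tz>0 ⇒ λ=+1.312729
r₁ = λ·B[:,0] = (+0.85255,-0.35090,+0.38733); r₂ = λ·B[:,1] = (+0.43482,+0.88740,-0.15313)
r₃ = r₁×r₂ = (-0.28998,+0.29897,+0.90913); SVD([r₁ r₂ r₃]) → R = UVᵀ:
  R  [+0.85255 +0.43482 -0.28998]
  R  [-0.35090 +0.88740 +0.29897]
  R  [+0.38733 -0.15313 +0.90913]
t = (-0.07285, -0.03664, +1.31273) m
tr R = 2.649091; θ = arccos((tr R − 1)/2) = 0.601398 rad = 34.458°
axis k = ((R−Rᵀ)₃₂, (R−Rᵀ)₁₃, (R−Rᵀ)₂₁) / (2 sinθ) = (-0.399527, -0.598551, -0.694345)
rvec = θ·k = (-0.240275, -0.359967, -0.417578)

rvec=(-0.2403, -0.3600, -0.4176) tvec=(-0.0728, -0.0366, 1.3127)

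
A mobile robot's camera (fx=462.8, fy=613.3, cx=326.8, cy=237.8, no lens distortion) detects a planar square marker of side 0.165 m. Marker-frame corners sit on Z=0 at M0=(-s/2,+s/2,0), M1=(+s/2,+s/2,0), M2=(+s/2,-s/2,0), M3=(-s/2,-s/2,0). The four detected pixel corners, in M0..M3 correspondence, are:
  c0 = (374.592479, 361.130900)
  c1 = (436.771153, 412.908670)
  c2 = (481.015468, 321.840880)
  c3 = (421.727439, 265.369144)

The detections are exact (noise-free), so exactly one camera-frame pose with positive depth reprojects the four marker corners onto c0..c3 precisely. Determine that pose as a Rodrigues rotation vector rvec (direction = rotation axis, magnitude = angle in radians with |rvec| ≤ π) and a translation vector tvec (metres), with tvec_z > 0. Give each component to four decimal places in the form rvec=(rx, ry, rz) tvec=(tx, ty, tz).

Intrinsics K: fx=462.8, fy=613.3, cx=326.8, cy=237.8
Marker side s = 0.165 m; corners in marker frame (Z=0):
  M0 = (-0.0825, +0.0825, 0)
  M1 = (+0.0825, +0.0825, 0)
  M2 = (+0.0825, -0.0825, 0)
  M3 = (-0.0825, -0.0825, 0)
Detected image corners:
  c0 = (374.592479, 361.130900) px
  c1 = (436.771153, 412.908670) px
  c2 = (481.015468, 321.840880) px
  c3 = (421.727439, 265.369144) px
Planar DLT: solve 8×8 A·h = b for H (H[2,2]=1):
  H  [+508.81699 -294.38365 +429.42749]
  H  [+439.86592 +551.69706 +340.88651]
  H  [+0.32849 -0.04134 +1.00000]
B = K⁻¹H; ‖b₁‖=1.099242, ‖b₂‖=1.099242; λ = 2/(‖b₁‖+‖b₂‖) = 0.909718, sign → tz>0 ⇒ λ=+0.909718
r₁ = λ·B[:,0] = (+0.78916,+0.53659,+0.29883); r₂ = λ·B[:,1] = (-0.55211,+0.83292,-0.03761)
r₃ = r₁×r₂ = (-0.26908,-0.13531,+0.95356); SVD([r₁ r₂ r₃]) → R = UVᵀ:
  R  [+0.78916 -0.55211 -0.26908]
  R  [+0.53659 +0.83292 -0.13531]
  R  [+0.29883 -0.03761 +0.95356]
t = (+0.20173, +0.15291, +0.90972) m
tr R = 2.575644; θ = arccos((tr R − 1)/2) = 0.663532 rad = 38.018°
axis k = ((R−Rᵀ)₃₂, (R−Rᵀ)₁₃, (R−Rᵀ)₂₁) / (2 sinθ) = (+0.079320, -0.461042, +0.883826)
rvec = θ·k = (+0.052631, -0.305916, +0.586447)

rvec=(0.0526, -0.3059, 0.5864) tvec=(0.2017, 0.1529, 0.9097)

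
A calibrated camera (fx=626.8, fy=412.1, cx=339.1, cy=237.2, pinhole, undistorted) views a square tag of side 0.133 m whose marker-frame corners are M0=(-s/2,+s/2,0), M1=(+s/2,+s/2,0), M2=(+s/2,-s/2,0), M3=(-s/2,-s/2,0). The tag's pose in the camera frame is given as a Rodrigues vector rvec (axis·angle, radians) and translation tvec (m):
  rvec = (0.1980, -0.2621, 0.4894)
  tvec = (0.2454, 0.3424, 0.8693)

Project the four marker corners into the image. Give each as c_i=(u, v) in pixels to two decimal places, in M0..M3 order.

Intrinsics K: fx=626.8, fy=412.1, cx=339.1, cy=237.2
Marker side s = 0.133 m; corners in marker frame (Z=0):
  M0 = (-0.0665, +0.0665, 0)
  M1 = (+0.0665, +0.0665, 0)
  M2 = (+0.0665, -0.0665, 0)
  M3 = (-0.0665, -0.0665, 0)
rvec = (0.1980, -0.2621, 0.4894), |rvec| = θ = 0.58942 rad = 33.771°
Rodrigues: sinθ=0.55588, 1−cosθ=0.16874; R = I + sinθ·[k]× + (1−cosθ)·[k]×²:
    [+0.85031 -0.48676 -0.20012]
    [+0.43635 +0.86463 -0.24903]
    [+0.29425 +0.12443 +0.94759]
t = (0.2454, 0.3424, 0.8693) m
M0: Pc = R·M0+t = (+0.15649, +0.37088, +0.85801); u = 626.8·(+0.15649)/0.85801 + 339.1 = 453.4173, v = 412.1·(+0.37088)/0.85801 + 237.2 = 415.3337
M1: Pc = R·M1+t = (+0.26958, +0.42891, +0.89714); u = 626.8·(+0.26958)/0.89714 + 339.1 = 527.4428, v = 412.1·(+0.42891)/0.89714 + 237.2 = 434.2209
M2: Pc = R·M2+t = (+0.33431, +0.31392, +0.88059); u = 626.8·(+0.33431)/0.88059 + 339.1 = 577.0629, v = 412.1·(+0.31392)/0.88059 + 237.2 = 384.1079
M3: Pc = R·M3+t = (+0.22122, +0.25589, +0.84146); u = 626.8·(+0.22122)/0.84146 + 339.1 = 503.8892, v = 412.1·(+0.25589)/0.84146 + 237.2 = 362.5186

c0=(453.42, 415.33) c1=(527.44, 434.22) c2=(577.06, 384.11) c3=(503.89, 362.52)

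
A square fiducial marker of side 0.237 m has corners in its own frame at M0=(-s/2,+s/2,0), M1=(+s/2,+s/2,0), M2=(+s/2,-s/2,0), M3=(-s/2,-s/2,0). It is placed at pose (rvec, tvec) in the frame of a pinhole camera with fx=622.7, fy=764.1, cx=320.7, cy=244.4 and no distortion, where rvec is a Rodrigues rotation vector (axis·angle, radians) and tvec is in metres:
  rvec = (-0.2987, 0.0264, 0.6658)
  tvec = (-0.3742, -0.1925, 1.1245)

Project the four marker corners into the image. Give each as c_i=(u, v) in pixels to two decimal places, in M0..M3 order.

c0=(16.99, 123.09) c1=(116.77, 221.35) c2=(207.07, 104.39) c3=(110.45, 14.22)

Intrinsics K: fx=622.7, fy=764.1, cx=320.7, cy=244.4
Marker side s = 0.237 m; corners in marker frame (Z=0):
  M0 = (-0.1185, +0.1185, 0)
  M1 = (+0.1185, +0.1185, 0)
  M2 = (+0.1185, -0.1185, 0)
  M3 = (-0.1185, -0.1185, 0)
rvec = (-0.2987, 0.0264, 0.6658), |rvec| = θ = 0.73021 rad = 41.838°
Rodrigues: sinθ=0.66703, 1−cosθ=0.25497; R = I + sinθ·[k]× + (1−cosθ)·[k]×²:
    [+0.78770 -0.61196 -0.07098]
    [+0.60442 +0.74537 +0.28126]
    [-0.11921 -0.26445 +0.95700]
t = (-0.3742, -0.1925, 1.1245) m
M0: Pc = R·M0+t = (-0.54006, -0.17580, +1.10729); u = 622.7·(-0.54006)/1.10729 + 320.7 = 16.9899, v = 764.1·(-0.17580)/1.10729 + 244.4 = 123.0885
M1: Pc = R·M1+t = (-0.35338, -0.03255, +1.07904); u = 622.7·(-0.35338)/1.07904 + 320.7 = 116.7711, v = 764.1·(-0.03255)/1.07904 + 244.4 = 221.3500
M2: Pc = R·M2+t = (-0.20834, -0.20920, +1.14171); u = 622.7·(-0.20834)/1.14171 + 320.7 = 207.0690, v = 764.1·(-0.20920)/1.14171 + 244.4 = 104.3894
M3: Pc = R·M3+t = (-0.39502, -0.35245, +1.16996); u = 622.7·(-0.39502)/1.16996 + 320.7 = 110.4525, v = 764.1·(-0.35245)/1.16996 + 244.4 = 14.2162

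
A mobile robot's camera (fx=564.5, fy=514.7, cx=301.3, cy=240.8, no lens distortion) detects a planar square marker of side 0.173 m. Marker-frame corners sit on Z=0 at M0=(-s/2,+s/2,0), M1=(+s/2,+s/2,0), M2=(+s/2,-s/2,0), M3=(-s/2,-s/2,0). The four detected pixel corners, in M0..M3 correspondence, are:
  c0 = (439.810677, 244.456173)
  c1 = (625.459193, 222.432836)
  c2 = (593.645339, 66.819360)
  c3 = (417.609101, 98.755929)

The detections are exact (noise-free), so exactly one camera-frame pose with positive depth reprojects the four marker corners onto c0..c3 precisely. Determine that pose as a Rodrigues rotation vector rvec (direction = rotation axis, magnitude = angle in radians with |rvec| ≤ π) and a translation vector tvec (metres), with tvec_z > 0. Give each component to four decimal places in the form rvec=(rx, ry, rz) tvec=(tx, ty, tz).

rvec=(-0.1258, 0.2530, -0.1206) tvec=(0.2162, -0.0927, 0.5696)

Intrinsics K: fx=564.5, fy=514.7, cx=301.3, cy=240.8
Marker side s = 0.173 m; corners in marker frame (Z=0):
  M0 = (-0.0865, +0.0865, 0)
  M1 = (+0.0865, +0.0865, 0)
  M2 = (+0.0865, -0.0865, 0)
  M3 = (-0.0865, -0.0865, 0)
Detected image corners:
  c0 = (439.810677, 244.456173) px
  c1 = (625.459193, 222.432836) px
  c2 = (593.645339, 66.819360) px
  c3 = (417.609101, 98.755929) px
Planar DLT: solve 8×8 A·h = b for H (H[2,2]=1):
  H  [+824.61932 +28.47084 +515.52966]
  H  [-223.60365 +831.23106 +157.02153]
  H  [-0.42403 -0.24392 +1.00000]
B = K⁻¹H; ‖b₁‖=1.755533, ‖b₂‖=1.755533; λ = 2/(‖b₁‖+‖b₂‖) = 0.569628, sign → tz>0 ⇒ λ=+0.569628
r₁ = λ·B[:,0] = (+0.96103,-0.13446,-0.24154); r₂ = λ·B[:,1] = (+0.10289,+0.98494,-0.13894)
r₃ = r₁×r₂ = (+0.25658,+0.10867,+0.96039); SVD([r₁ r₂ r₃]) → R = UVᵀ:
  R  [+0.96103 +0.10289 +0.25658]
  R  [-0.13446 +0.98494 +0.10867]
  R  [-0.24154 -0.13894 +0.96039]
t = (+0.21618, -0.09272, +0.56963) m
tr R = 2.906364; θ = arccos((tr R − 1)/2) = 0.307206 rad = 17.602°
axis k = ((R−Rᵀ)₃₂, (R−Rᵀ)₁₃, (R−Rᵀ)₂₁) / (2 sinθ) = (-0.409423, +0.823623, -0.392452)
rvec = θ·k = (-0.125777, +0.253022, -0.120564)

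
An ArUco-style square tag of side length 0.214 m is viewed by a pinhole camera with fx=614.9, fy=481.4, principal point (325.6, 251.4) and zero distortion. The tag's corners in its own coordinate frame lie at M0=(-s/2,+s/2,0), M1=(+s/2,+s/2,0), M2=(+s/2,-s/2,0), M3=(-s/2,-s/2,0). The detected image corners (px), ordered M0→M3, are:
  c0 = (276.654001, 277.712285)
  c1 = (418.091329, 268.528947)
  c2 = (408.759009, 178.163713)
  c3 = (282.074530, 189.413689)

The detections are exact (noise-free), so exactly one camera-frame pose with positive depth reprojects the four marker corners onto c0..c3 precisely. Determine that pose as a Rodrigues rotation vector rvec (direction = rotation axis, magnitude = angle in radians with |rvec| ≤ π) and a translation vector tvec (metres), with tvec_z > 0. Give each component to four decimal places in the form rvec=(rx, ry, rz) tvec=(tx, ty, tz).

rvec=(-0.5200, 0.1828, -0.0452) tvec=(0.0309, -0.0511, 0.9729)

Intrinsics K: fx=614.9, fy=481.4, cx=325.6, cy=251.4
Marker side s = 0.214 m; corners in marker frame (Z=0):
  M0 = (-0.1070, +0.1070, 0)
  M1 = (+0.1070, +0.1070, 0)
  M2 = (+0.1070, -0.1070, 0)
  M3 = (-0.1070, -0.1070, 0)
Detected image corners:
  c0 = (276.654001, 277.712285) px
  c1 = (418.091329, 268.528947) px
  c2 = (408.759009, 178.163713) px
  c3 = (282.074530, 189.413689) px
Planar DLT: solve 8×8 A·h = b for H (H[2,2]=1):
  H  [+566.84267 -168.76036 +345.14599]
  H  [-86.07504 +300.42924 +226.09971]
  H  [-0.16664 -0.51180 +1.00000]
B = K⁻¹H; ‖b₁‖=1.027842, ‖b₂‖=1.027842; λ = 2/(‖b₁‖+‖b₂‖) = 0.972912, sign → tz>0 ⇒ λ=+0.972912
r₁ = λ·B[:,0] = (+0.98272,-0.08929,-0.16212); r₂ = λ·B[:,1] = (-0.00335,+0.86721,-0.49794)
r₃ = r₁×r₂ = (+0.18506,+0.48988,+0.85192); SVD([r₁ r₂ r₃]) → R = UVᵀ:
  R  [+0.98272 -0.00335 +0.18506]
  R  [-0.08929 +0.86721 +0.48988]
  R  [-0.16212 -0.49794 +0.85192]
t = (+0.03093, -0.05113, +0.97291) m
tr R = 2.701851; θ = arccos((tr R − 1)/2) = 0.553051 rad = 31.688°
axis k = ((R−Rᵀ)₃₂, (R−Rᵀ)₁₃, (R−Rᵀ)₂₁) / (2 sinθ) = (-0.940265, +0.330469, -0.081805)
rvec = θ·k = (-0.520015, +0.182766, -0.045242)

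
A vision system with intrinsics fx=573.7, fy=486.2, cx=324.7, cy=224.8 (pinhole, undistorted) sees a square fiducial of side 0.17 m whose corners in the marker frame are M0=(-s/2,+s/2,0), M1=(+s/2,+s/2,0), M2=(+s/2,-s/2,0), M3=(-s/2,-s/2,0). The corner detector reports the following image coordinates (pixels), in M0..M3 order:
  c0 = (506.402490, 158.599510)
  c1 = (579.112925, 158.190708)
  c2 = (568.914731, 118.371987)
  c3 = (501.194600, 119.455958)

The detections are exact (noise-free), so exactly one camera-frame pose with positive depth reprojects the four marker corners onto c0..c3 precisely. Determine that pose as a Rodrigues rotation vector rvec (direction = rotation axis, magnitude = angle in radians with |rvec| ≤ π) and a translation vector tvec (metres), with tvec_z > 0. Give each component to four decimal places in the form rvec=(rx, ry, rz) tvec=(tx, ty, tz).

rvec=(-0.6414, 0.1480, 0.0650) tvec=(0.5421, -0.2598, 1.4550)

Intrinsics K: fx=573.7, fy=486.2, cx=324.7, cy=224.8
Marker side s = 0.17 m; corners in marker frame (Z=0):
  M0 = (-0.0850, +0.0850, 0)
  M1 = (+0.0850, +0.0850, 0)
  M2 = (+0.0850, -0.0850, 0)
  M3 = (-0.0850, -0.0850, 0)
Detected image corners:
  c0 = (506.402490, 158.599510) px
  c1 = (579.112925, 158.190708) px
  c2 = (568.914731, 118.371987) px
  c3 = (501.194600, 119.455958) px
Planar DLT: solve 8×8 A·h = b for H (H[2,2]=1):
  H  [+354.17512 -173.72098 +538.45010]
  H  [-19.47167 +175.90372 +137.97641]
  H  [-0.10827 -0.40619 +1.00000]
B = K⁻¹H; ‖b₁‖=0.687289, ‖b₂‖=0.687288; λ = 2/(‖b₁‖+‖b₂‖) = 1.454993, sign → tz>0 ⇒ λ=+1.454993
r₁ = λ·B[:,0] = (+0.98741,+0.01457,-0.15754); r₂ = λ·B[:,1] = (-0.10609,+0.79966,-0.59100)
r₃ = r₁×r₂ = (+0.11737,+0.60027,+0.79114); SVD([r₁ r₂ r₃]) → R = UVᵀ:
  R  [+0.98741 -0.10609 +0.11737]
  R  [+0.01457 +0.79966 +0.60027]
  R  [-0.15754 -0.59100 +0.79114]
t = (+0.54210, -0.25983, +1.45499) m
tr R = 2.578206; θ = arccos((tr R − 1)/2) = 0.661449 rad = 37.898°
axis k = ((R−Rᵀ)₃₂, (R−Rᵀ)₁₃, (R−Rᵀ)₂₁) / (2 sinθ) = (-0.969681, +0.223768, +0.098215)
rvec = θ·k = (-0.641395, +0.148011, +0.064964)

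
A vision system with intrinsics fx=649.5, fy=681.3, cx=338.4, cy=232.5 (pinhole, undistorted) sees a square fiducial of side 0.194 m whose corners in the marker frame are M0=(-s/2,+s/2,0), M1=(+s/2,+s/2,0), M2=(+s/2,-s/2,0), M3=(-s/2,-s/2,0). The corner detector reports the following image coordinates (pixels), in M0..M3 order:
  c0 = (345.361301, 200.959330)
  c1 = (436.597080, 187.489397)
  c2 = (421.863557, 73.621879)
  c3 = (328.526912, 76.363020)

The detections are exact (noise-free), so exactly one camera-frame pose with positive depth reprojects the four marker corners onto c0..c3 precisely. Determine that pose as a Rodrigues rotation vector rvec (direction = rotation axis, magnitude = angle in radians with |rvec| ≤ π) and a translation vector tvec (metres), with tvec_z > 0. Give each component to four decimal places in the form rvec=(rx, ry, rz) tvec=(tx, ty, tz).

Intrinsics K: fx=649.5, fy=681.3, cx=338.4, cy=232.5
Marker side s = 0.194 m; corners in marker frame (Z=0):
  M0 = (-0.0970, +0.0970, 0)
  M1 = (+0.0970, +0.0970, 0)
  M2 = (+0.0970, -0.0970, 0)
  M3 = (-0.0970, -0.0970, 0)
Detected image corners:
  c0 = (345.361301, 200.959330) px
  c1 = (436.597080, 187.489397) px
  c2 = (421.863557, 73.621879) px
  c3 = (328.526912, 76.363020) px
Planar DLT: solve 8×8 A·h = b for H (H[2,2]=1):
  H  [+654.34742 +95.51096 +385.20345]
  H  [+20.89705 +618.40476 +134.64236]
  H  [+0.46638 +0.03758 +1.00000]
B = K⁻¹H; ‖b₁‖=0.904675, ‖b₂‖=0.904675; λ = 2/(‖b₁‖+‖b₂‖) = 1.105370, sign → tz>0 ⇒ λ=+1.105370
r₁ = λ·B[:,0] = (+0.84502,-0.14202,+0.51552); r₂ = λ·B[:,1] = (+0.14091,+0.98915,+0.04154)
r₃ = r₁×r₂ = (-0.51583,+0.03754,+0.85587); SVD([r₁ r₂ r₃]) → R = UVᵀ:
  R  [+0.84502 +0.14091 -0.51583]
  R  [-0.14202 +0.98915 +0.03754]
  R  [+0.51552 +0.04154 +0.85587]
t = (+0.07965, -0.15877, +1.10537) m
tr R = 2.690041; θ = arccos((tr R − 1)/2) = 0.564193 rad = 32.326°
axis k = ((R−Rᵀ)₃₂, (R−Rᵀ)₁₃, (R−Rᵀ)₂₁) / (2 sinθ) = (+0.003736, -0.964364, -0.264552)
rvec = θ·k = (+0.002108, -0.544087, -0.149258)

rvec=(0.0021, -0.5441, -0.1493) tvec=(0.0797, -0.1588, 1.1054)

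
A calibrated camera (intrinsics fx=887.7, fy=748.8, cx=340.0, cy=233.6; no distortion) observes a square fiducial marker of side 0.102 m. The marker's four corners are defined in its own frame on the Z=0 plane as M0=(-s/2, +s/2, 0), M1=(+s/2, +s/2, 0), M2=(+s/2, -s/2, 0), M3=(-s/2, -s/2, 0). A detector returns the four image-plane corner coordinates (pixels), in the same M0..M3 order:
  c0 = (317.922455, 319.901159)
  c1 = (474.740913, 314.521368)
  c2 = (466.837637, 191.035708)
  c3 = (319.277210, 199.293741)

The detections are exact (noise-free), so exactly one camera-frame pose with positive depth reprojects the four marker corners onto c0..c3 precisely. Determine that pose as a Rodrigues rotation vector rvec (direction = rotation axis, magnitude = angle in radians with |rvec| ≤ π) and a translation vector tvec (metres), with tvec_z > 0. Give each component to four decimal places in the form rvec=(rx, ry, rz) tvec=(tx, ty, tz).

rvec=(-0.3570, 0.1661, -0.0295) tvec=(0.0358, 0.0165, 0.5929)

Intrinsics K: fx=887.7, fy=748.8, cx=340.0, cy=233.6
Marker side s = 0.102 m; corners in marker frame (Z=0):
  M0 = (-0.0510, +0.0510, 0)
  M1 = (+0.0510, +0.0510, 0)
  M2 = (+0.0510, -0.0510, 0)
  M3 = (-0.0510, -0.0510, 0)
Detected image corners:
  c0 = (317.922455, 319.901159) px
  c1 = (474.740913, 314.521368) px
  c2 = (466.837637, 191.035708) px
  c3 = (319.277210, 199.293741) px
Planar DLT: solve 8×8 A·h = b for H (H[2,2]=1):
  H  [+1386.40343 -201.66117 +393.61987]
  H  [-134.96487 +1045.01162 +254.39553]
  H  [-0.26421 -0.59071 +1.00000]
B = K⁻¹H; ‖b₁‖=1.686685, ‖b₂‖=1.686685; λ = 2/(‖b₁‖+‖b₂‖) = 0.592879, sign → tz>0 ⇒ λ=+0.592879
r₁ = λ·B[:,0] = (+0.98595,-0.05799,-0.15665); r₂ = λ·B[:,1] = (-0.00055,+0.93667,-0.35022)
r₃ = r₁×r₂ = (+0.16703,+0.34539,+0.92348); SVD([r₁ r₂ r₃]) → R = UVᵀ:
  R  [+0.98595 -0.00055 +0.16703]
  R  [-0.05799 +0.93667 +0.34539]
  R  [-0.15665 -0.35022 +0.92348]
t = (+0.03581, +0.01647, +0.59288) m
tr R = 2.846094; θ = arccos((tr R − 1)/2) = 0.394868 rad = 22.624°
axis k = ((R−Rᵀ)₃₂, (R−Rᵀ)₁₃, (R−Rᵀ)₂₁) / (2 sinθ) = (-0.904119, +0.420706, -0.074666)
rvec = θ·k = (-0.357008, +0.166124, -0.029483)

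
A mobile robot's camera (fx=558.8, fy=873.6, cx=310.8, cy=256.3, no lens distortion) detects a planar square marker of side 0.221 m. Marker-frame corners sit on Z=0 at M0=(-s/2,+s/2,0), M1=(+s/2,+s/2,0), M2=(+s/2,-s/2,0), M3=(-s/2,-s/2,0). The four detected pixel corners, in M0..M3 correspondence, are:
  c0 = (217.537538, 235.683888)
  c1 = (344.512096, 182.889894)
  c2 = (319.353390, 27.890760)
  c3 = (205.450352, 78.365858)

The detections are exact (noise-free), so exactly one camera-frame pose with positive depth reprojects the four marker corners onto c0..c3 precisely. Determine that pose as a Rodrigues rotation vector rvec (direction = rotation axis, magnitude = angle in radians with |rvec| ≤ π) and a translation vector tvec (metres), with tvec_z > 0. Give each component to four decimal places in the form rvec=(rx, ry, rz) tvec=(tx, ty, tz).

Intrinsics K: fx=558.8, fy=873.6, cx=310.8, cy=256.3
Marker side s = 0.221 m; corners in marker frame (Z=0):
  M0 = (-0.1105, +0.1105, 0)
  M1 = (+0.1105, +0.1105, 0)
  M2 = (+0.1105, -0.1105, 0)
  M3 = (-0.1105, -0.1105, 0)
Detected image corners:
  c0 = (217.537538, 235.683888) px
  c1 = (344.512096, 182.889894) px
  c2 = (319.353390, 27.890760) px
  c3 = (205.450352, 78.365858) px
Planar DLT: solve 8×8 A·h = b for H (H[2,2]=1):
  H  [+518.80636 -45.66206 +270.61984]
  H  [-245.24612 +644.05404 +127.34970]
  H  [-0.09056 -0.47709 +1.00000]
B = K⁻¹H; ‖b₁‖=1.015306, ‖b₂‖=1.015306; λ = 2/(‖b₁‖+‖b₂‖) = 0.984925, sign → tz>0 ⇒ λ=+0.984925
r₁ = λ·B[:,0] = (+0.96404,-0.25033,-0.08920); r₂ = λ·B[:,1] = (+0.18087,+0.86399,-0.46990)
r₃ = r₁×r₂ = (+0.19469,+0.43687,+0.87820); SVD([r₁ r₂ r₃]) → R = UVᵀ:
  R  [+0.96404 +0.18087 +0.19469]
  R  [-0.25033 +0.86399 +0.43687]
  R  [-0.08920 -0.46990 +0.87820]
t = (-0.07082, -0.14538, +0.98493) m
tr R = 2.706233; θ = arccos((tr R − 1)/2) = 0.548867 rad = 31.448°
axis k = ((R−Rᵀ)₃₂, (R−Rᵀ)₁₃, (R−Rᵀ)₂₁) / (2 sinθ) = (-0.869023, +0.272071, -0.413251)
rvec = θ·k = (-0.476978, +0.149330, -0.226820)

rvec=(-0.4770, 0.1493, -0.2268) tvec=(-0.0708, -0.1454, 0.9849)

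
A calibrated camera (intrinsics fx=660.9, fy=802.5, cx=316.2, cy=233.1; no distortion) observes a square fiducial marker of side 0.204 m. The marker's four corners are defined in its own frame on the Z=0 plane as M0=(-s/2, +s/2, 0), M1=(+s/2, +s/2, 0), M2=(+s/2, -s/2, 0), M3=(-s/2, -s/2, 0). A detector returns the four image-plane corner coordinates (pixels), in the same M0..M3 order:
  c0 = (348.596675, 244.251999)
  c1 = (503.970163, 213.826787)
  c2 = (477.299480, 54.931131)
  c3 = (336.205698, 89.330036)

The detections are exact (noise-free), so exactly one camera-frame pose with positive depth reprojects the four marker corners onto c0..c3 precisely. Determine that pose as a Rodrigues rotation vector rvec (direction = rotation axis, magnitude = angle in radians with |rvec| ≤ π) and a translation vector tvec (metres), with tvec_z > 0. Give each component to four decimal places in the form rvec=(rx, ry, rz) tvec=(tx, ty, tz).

rvec=(-0.4054, 0.2286, -0.1194) tvec=(0.1351, -0.0971, 0.9089)

Intrinsics K: fx=660.9, fy=802.5, cx=316.2, cy=233.1
Marker side s = 0.204 m; corners in marker frame (Z=0):
  M0 = (-0.1020, +0.1020, 0)
  M1 = (+0.1020, +0.1020, 0)
  M2 = (+0.1020, -0.1020, 0)
  M3 = (-0.1020, -0.1020, 0)
Detected image corners:
  c0 = (348.596675, 244.251999) px
  c1 = (503.970163, 213.826787) px
  c2 = (477.299480, 54.931131) px
  c3 = (336.205698, 89.330036) px
Planar DLT: solve 8×8 A·h = b for H (H[2,2]=1):
  H  [+635.16160 -89.87469 +414.44444]
  H  [-191.82156 +702.11938 +147.39042]
  H  [-0.21581 -0.44378 +1.00000]
B = K⁻¹H; ‖b₁‖=1.100193, ‖b₂‖=1.100193; λ = 2/(‖b₁‖+‖b₂‖) = 0.908932, sign → tz>0 ⇒ λ=+0.908932
r₁ = λ·B[:,0] = (+0.96738,-0.16028,-0.19616); r₂ = λ·B[:,1] = (+0.06938,+0.91240,-0.40337)
r₃ = r₁×r₂ = (+0.24363,+0.37660,+0.89376); SVD([r₁ r₂ r₃]) → R = UVᵀ:
  R  [+0.96738 +0.06938 +0.24363]
  R  [-0.16028 +0.91240 +0.37660]
  R  [-0.19616 -0.40337 +0.89376]
t = (+0.13511, -0.09708, +0.90893) m
tr R = 2.773552; θ = arccos((tr R − 1)/2) = 0.480474 rad = 27.529°
axis k = ((R−Rᵀ)₃₂, (R−Rᵀ)₁₃, (R−Rᵀ)₂₁) / (2 sinθ) = (-0.843759, +0.475755, -0.248450)
rvec = θ·k = (-0.405404, +0.228588, -0.119374)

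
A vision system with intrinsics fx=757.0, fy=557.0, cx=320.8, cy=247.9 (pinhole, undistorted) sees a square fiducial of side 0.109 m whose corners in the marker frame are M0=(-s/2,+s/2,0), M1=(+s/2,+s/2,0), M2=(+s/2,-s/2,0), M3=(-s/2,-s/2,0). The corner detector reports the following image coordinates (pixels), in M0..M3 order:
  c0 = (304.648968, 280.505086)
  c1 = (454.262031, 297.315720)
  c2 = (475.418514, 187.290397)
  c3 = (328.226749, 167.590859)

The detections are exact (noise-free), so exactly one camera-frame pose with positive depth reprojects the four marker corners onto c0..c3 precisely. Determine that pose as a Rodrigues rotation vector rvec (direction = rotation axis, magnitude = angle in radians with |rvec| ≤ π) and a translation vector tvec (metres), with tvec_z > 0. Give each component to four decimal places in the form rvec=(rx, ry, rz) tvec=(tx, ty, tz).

rvec=(-0.0490, -0.1423, 0.1556) tvec=(0.0503, -0.0144, 0.5367)

Intrinsics K: fx=757.0, fy=557.0, cx=320.8, cy=247.9
Marker side s = 0.109 m; corners in marker frame (Z=0):
  M0 = (-0.0545, +0.0545, 0)
  M1 = (+0.0545, +0.0545, 0)
  M2 = (+0.0545, -0.0545, 0)
  M3 = (-0.0545, -0.0545, 0)
Detected image corners:
  c0 = (304.648968, 280.505086) px
  c1 = (454.262031, 297.315720) px
  c2 = (475.418514, 187.290397) px
  c3 = (328.226749, 167.590859) px
Planar DLT: solve 8×8 A·h = b for H (H[2,2]=1):
  H  [+1461.41138 -248.45102 +391.74189]
  H  [+227.24208 +996.56608 +232.96535]
  H  [+0.25596 -0.11111 +1.00000]
B = K⁻¹H; ‖b₁‖=1.863300, ‖b₂‖=1.863300; λ = 2/(‖b₁‖+‖b₂‖) = 0.536682, sign → tz>0 ⇒ λ=+0.536682
r₁ = λ·B[:,0] = (+0.97787,+0.15781,+0.13737); r₂ = λ·B[:,1] = (-0.15087,+0.98675,-0.05963)
r₃ = r₁×r₂ = (-0.14496,+0.03758,+0.98872); SVD([r₁ r₂ r₃]) → R = UVᵀ:
  R  [+0.97787 -0.15087 -0.14496]
  R  [+0.15781 +0.98675 +0.03758]
  R  [+0.13737 -0.05963 +0.98872]
t = (+0.05029, -0.01439, +0.53668) m
tr R = 2.953344; θ = arccos((tr R − 1)/2) = 0.216423 rad = 12.400°
axis k = ((R−Rᵀ)₃₂, (R−Rᵀ)₁₃, (R−Rᵀ)₂₁) / (2 sinθ) = (-0.226355, -0.657386, +0.718754)
rvec = θ·k = (-0.048988, -0.142273, +0.155555)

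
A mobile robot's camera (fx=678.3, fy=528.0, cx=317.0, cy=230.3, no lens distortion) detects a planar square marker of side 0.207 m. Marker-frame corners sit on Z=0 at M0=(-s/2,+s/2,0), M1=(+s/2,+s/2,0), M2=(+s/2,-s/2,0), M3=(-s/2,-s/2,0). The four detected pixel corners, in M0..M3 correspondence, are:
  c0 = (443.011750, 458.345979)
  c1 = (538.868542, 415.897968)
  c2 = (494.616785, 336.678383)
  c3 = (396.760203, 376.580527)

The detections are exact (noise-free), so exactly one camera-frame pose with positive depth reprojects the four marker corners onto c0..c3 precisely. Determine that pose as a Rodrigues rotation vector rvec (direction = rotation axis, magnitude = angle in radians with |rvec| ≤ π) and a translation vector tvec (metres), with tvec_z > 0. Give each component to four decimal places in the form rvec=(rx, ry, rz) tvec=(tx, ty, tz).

Intrinsics K: fx=678.3, fy=528.0, cx=317.0, cy=230.3
Marker side s = 0.207 m; corners in marker frame (Z=0):
  M0 = (-0.1035, +0.1035, 0)
  M1 = (+0.1035, +0.1035, 0)
  M2 = (+0.1035, -0.1035, 0)
  M3 = (-0.1035, -0.1035, 0)
Detected image corners:
  c0 = (443.011750, 458.345979) px
  c1 = (538.868542, 415.897968) px
  c2 = (494.616785, 336.678383) px
  c3 = (396.760203, 376.580527) px
Planar DLT: solve 8×8 A·h = b for H (H[2,2]=1):
  H  [+544.93437 +229.24322 +469.19246]
  H  [-133.64074 +397.83146 +396.62053]
  H  [+0.16450 +0.02289 +1.00000]
B = K⁻¹H; ‖b₁‖=0.812651, ‖b₂‖=0.812651; λ = 2/(‖b₁‖+‖b₂‖) = 1.230541, sign → tz>0 ⇒ λ=+1.230541
r₁ = λ·B[:,0] = (+0.89399,-0.39975,+0.20243); r₂ = λ·B[:,1] = (+0.40272,+0.91489,+0.02816)
r₃ = r₁×r₂ = (-0.19646,+0.05634,+0.97889); SVD([r₁ r₂ r₃]) → R = UVᵀ:
  R  [+0.89399 +0.40272 -0.19646]
  R  [-0.39975 +0.91489 +0.05634]
  R  [+0.20243 +0.02816 +0.97889]
t = (+0.27610, +0.38762, +1.23054) m
tr R = 2.787773; θ = arccos((tr R − 1)/2) = 0.464855 rad = 26.634°
axis k = ((R−Rᵀ)₃₂, (R−Rᵀ)₁₃, (R−Rᵀ)₂₁) / (2 sinθ) = (-0.031430, -0.444893, -0.895032)
rvec = θ·k = (-0.014610, -0.206811, -0.416060)

rvec=(-0.0146, -0.2068, -0.4161) tvec=(0.2761, 0.3876, 1.2305)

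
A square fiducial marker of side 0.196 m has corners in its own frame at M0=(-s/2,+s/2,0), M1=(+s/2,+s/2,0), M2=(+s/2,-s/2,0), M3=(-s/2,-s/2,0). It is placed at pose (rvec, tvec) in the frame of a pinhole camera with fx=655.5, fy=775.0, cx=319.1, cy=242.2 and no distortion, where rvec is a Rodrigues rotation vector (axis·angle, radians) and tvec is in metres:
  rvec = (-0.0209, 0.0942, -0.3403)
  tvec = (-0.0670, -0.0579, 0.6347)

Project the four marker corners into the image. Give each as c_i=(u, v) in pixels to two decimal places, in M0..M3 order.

c0=(189.61, 323.62) c1=(379.67, 244.33) c2=(311.18, 16.90) c3=(125.05, 101.43)

Intrinsics K: fx=655.5, fy=775.0, cx=319.1, cy=242.2
Marker side s = 0.196 m; corners in marker frame (Z=0):
  M0 = (-0.0980, +0.0980, 0)
  M1 = (+0.0980, +0.0980, 0)
  M2 = (+0.0980, -0.0980, 0)
  M3 = (-0.0980, -0.0980, 0)
rvec = (-0.0209, 0.0942, -0.3403), |rvec| = θ = 0.35372 rad = 20.266°
Rodrigues: sinθ=0.34639, 1−cosθ=0.06191; R = I + sinθ·[k]× + (1−cosθ)·[k]×²:
    [+0.93831 +0.33227 +0.09577]
    [-0.33422 +0.94248 +0.00461]
    [-0.08873 -0.03633 +0.99539]
t = (-0.0670, -0.0579, 0.6347) m
M0: Pc = R·M0+t = (-0.12639, +0.06722, +0.63984); u = 655.5·(-0.12639)/0.63984 + 319.1 = 189.6142, v = 775.0·(+0.06722)/0.63984 + 242.2 = 323.6167
M1: Pc = R·M1+t = (+0.05752, +0.00171, +0.62244); u = 655.5·(+0.05752)/0.62244 + 319.1 = 379.6716, v = 775.0·(+0.00171)/0.62244 + 242.2 = 244.3285
M2: Pc = R·M2+t = (-0.00761, -0.18302, +0.62956); u = 655.5·(-0.00761)/0.62956 + 319.1 = 311.1779, v = 775.0·(-0.18302)/0.62956 + 242.2 = 16.9042
M3: Pc = R·M3+t = (-0.19152, -0.11751, +0.64696); u = 655.5·(-0.19152)/0.64696 + 319.1 = 125.0535, v = 775.0·(-0.11751)/0.64696 + 242.2 = 101.4332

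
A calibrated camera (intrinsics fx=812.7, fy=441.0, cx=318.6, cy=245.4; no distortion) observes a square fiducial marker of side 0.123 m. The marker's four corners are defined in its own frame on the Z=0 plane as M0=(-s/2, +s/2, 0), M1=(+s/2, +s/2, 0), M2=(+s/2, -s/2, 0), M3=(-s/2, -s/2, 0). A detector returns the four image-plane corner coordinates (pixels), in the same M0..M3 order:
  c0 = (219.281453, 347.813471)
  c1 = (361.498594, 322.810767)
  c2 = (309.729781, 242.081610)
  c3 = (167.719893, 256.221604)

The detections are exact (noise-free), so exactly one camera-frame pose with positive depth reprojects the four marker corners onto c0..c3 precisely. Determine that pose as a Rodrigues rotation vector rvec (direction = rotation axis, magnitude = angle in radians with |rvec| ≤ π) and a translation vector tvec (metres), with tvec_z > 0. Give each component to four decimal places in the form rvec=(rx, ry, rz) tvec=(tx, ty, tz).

Intrinsics K: fx=812.7, fy=441.0, cx=318.6, cy=245.4
Marker side s = 0.123 m; corners in marker frame (Z=0):
  M0 = (-0.0615, +0.0615, 0)
  M1 = (+0.0615, +0.0615, 0)
  M2 = (+0.0615, -0.0615, 0)
  M3 = (-0.0615, -0.0615, 0)
Detected image corners:
  c0 = (219.281453, 347.813471) px
  c1 = (361.498594, 322.810767) px
  c2 = (309.729781, 242.081610) px
  c3 = (167.719893, 256.221604) px
Planar DLT: solve 8×8 A·h = b for H (H[2,2]=1):
  H  [+1405.20461 +326.12948 +268.11988]
  H  [+117.81014 +594.13687 +290.72256]
  H  [+0.94433 -0.35517 +1.00000]
B = K⁻¹H; ‖b₁‖=1.674808, ‖b₂‖=1.674808; λ = 2/(‖b₁‖+‖b₂‖) = 0.597083, sign → tz>0 ⇒ λ=+0.597083
r₁ = λ·B[:,0] = (+0.81135,-0.15425,+0.56384); r₂ = λ·B[:,1] = (+0.32274,+0.92243,-0.21206)
r₃ = r₁×r₂ = (-0.48739,+0.35403,+0.79819); SVD([r₁ r₂ r₃]) → R = UVᵀ:
  R  [+0.81135 +0.32274 -0.48739]
  R  [-0.15425 +0.92243 +0.35403]
  R  [+0.56384 -0.21206 +0.79819]
t = (-0.03709, +0.06136, +0.59708) m
tr R = 2.531969; θ = arccos((tr R − 1)/2) = 0.698225 rad = 40.005°
axis k = ((R−Rᵀ)₃₂, (R−Rᵀ)₁₃, (R−Rᵀ)₂₁) / (2 sinθ) = (-0.440294, -0.817623, -0.370990)
rvec = θ·k = (-0.307425, -0.570885, -0.259035)

rvec=(-0.3074, -0.5709, -0.2590) tvec=(-0.0371, 0.0614, 0.5971)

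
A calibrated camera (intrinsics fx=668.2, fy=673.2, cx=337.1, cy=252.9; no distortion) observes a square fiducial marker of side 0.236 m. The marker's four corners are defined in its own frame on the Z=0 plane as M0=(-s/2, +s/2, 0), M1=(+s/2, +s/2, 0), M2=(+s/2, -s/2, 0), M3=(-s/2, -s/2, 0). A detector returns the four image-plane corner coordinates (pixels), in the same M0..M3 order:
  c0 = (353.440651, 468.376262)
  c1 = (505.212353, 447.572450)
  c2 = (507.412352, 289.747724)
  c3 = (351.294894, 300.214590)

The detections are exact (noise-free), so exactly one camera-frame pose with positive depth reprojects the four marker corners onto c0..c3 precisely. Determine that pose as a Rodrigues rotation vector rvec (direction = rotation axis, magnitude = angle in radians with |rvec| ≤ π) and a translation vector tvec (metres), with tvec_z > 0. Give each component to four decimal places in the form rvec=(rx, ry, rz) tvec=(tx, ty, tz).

Intrinsics K: fx=668.2, fy=673.2, cx=337.1, cy=252.9
Marker side s = 0.236 m; corners in marker frame (Z=0):
  M0 = (-0.1180, +0.1180, 0)
  M1 = (+0.1180, +0.1180, 0)
  M2 = (+0.1180, -0.1180, 0)
  M3 = (-0.1180, -0.1180, 0)
Detected image corners:
  c0 = (353.440651, 468.376262) px
  c1 = (505.212353, 447.572450) px
  c2 = (507.412352, 289.747724) px
  c3 = (351.294894, 300.214590) px
Planar DLT: solve 8×8 A·h = b for H (H[2,2]=1):
  H  [+772.48107 +50.95775 +431.88490]
  H  [+38.93054 +734.97634 +377.37004]
  H  [+0.28021 +0.11967 +1.00000]
B = K⁻¹H; ‖b₁‖=1.053748, ‖b₂‖=1.053748; λ = 2/(‖b₁‖+‖b₂‖) = 0.948993, sign → tz>0 ⇒ λ=+0.948993
r₁ = λ·B[:,0] = (+0.96295,-0.04502,+0.26591); r₂ = λ·B[:,1] = (+0.01508,+0.99342,+0.11356)
r₃ = r₁×r₂ = (-0.26927,-0.10534,+0.95728); SVD([r₁ r₂ r₃]) → R = UVᵀ:
  R  [+0.96295 +0.01508 -0.26927]
  R  [-0.04502 +0.99342 -0.10534]
  R  [+0.26591 +0.11356 +0.95728]
t = (+0.13462, +0.17546, +0.94899) m
tr R = 2.913646; θ = arccos((tr R − 1)/2) = 0.294928 rad = 16.898°
axis k = ((R−Rᵀ)₃₂, (R−Rᵀ)₁₃, (R−Rᵀ)₂₁) / (2 sinθ) = (+0.376552, -0.920610, -0.103376)
rvec = θ·k = (+0.111055, -0.271513, -0.030488)

rvec=(0.1111, -0.2715, -0.0305) tvec=(0.1346, 0.1755, 0.9490)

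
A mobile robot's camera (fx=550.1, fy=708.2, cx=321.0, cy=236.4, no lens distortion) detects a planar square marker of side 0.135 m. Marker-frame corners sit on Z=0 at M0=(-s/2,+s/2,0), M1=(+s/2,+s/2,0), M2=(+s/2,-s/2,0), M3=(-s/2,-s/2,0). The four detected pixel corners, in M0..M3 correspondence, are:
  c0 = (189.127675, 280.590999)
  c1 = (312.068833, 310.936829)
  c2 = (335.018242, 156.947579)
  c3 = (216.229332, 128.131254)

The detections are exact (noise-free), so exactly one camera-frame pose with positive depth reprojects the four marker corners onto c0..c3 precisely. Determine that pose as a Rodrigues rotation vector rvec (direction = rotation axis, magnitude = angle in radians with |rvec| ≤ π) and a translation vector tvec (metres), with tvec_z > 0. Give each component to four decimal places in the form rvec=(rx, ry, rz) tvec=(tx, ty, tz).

Intrinsics K: fx=550.1, fy=708.2, cx=321.0, cy=236.4
Marker side s = 0.135 m; corners in marker frame (Z=0):
  M0 = (-0.0675, +0.0675, 0)
  M1 = (+0.0675, +0.0675, 0)
  M2 = (+0.0675, -0.0675, 0)
  M3 = (-0.0675, -0.0675, 0)
Detected image corners:
  c0 = (189.127675, 280.590999) px
  c1 = (312.068833, 310.936829) px
  c2 = (335.018242, 156.947579) px
  c3 = (216.229332, 128.131254) px
Planar DLT: solve 8×8 A·h = b for H (H[2,2]=1):
  H  [+888.74962 -253.65464 +263.23280]
  H  [+213.79110 +1078.13542 +217.78631]
  H  [-0.02386 -0.25942 +1.00000]
B = K⁻¹H; ‖b₁‖=1.658905, ‖b₂‖=1.658905; λ = 2/(‖b₁‖+‖b₂‖) = 0.602807, sign → tz>0 ⇒ λ=+0.602807
r₁ = λ·B[:,0] = (+0.98230,+0.18678,-0.01438); r₂ = λ·B[:,1] = (-0.18671,+0.96989,-0.15638)
r₃ = r₁×r₂ = (-0.01526,+0.15630,+0.98759); SVD([r₁ r₂ r₃]) → R = UVᵀ:
  R  [+0.98230 -0.18671 -0.01526]
  R  [+0.18678 +0.96989 +0.15630]
  R  [-0.01438 -0.15638 +0.98759]
t = (-0.06330, -0.01584, +0.60281) m
tr R = 2.939780; θ = arccos((tr R − 1)/2) = 0.246019 rad = 14.096°
axis k = ((R−Rᵀ)₃₂, (R−Rᵀ)₁₃, (R−Rᵀ)₂₁) / (2 sinθ) = (-0.641925, -0.001798, +0.766766)
rvec = θ·k = (-0.157925, -0.000442, +0.188639)

rvec=(-0.1579, -0.0004, 0.1886) tvec=(-0.0633, -0.0158, 0.6028)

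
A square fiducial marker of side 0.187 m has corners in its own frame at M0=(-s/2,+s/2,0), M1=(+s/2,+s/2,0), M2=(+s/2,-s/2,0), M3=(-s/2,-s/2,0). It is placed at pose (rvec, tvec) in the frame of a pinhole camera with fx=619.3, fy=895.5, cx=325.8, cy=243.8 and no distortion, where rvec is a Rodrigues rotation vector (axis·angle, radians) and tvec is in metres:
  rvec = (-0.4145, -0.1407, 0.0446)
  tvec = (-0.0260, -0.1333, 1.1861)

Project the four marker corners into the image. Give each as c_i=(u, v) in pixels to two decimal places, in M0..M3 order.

Intrinsics K: fx=619.3, fy=895.5, cx=325.8, cy=243.8
Marker side s = 0.187 m; corners in marker frame (Z=0):
  M0 = (-0.0935, +0.0935, 0)
  M1 = (+0.0935, +0.0935, 0)
  M2 = (+0.0935, -0.0935, 0)
  M3 = (-0.0935, -0.0935, 0)
rvec = (-0.4145, -0.1407, 0.0446), |rvec| = θ = 0.44000 rad = 25.210°
Rodrigues: sinθ=0.42594, 1−cosθ=0.09525; R = I + sinθ·[k]× + (1−cosθ)·[k]×²:
    [+0.98928 -0.01448 -0.14530]
    [+0.07187 +0.91449 +0.39817]
    [+0.12711 -0.40434 +0.90573]
t = (-0.0260, -0.1333, 1.1861) m
M0: Pc = R·M0+t = (-0.11985, -0.05451, +1.13641); u = 619.3·(-0.11985)/1.13641 + 325.8 = 260.4852, v = 895.5·(-0.05451)/1.13641 + 243.8 = 200.8421
M1: Pc = R·M1+t = (+0.06514, -0.04108, +1.16018); u = 619.3·(+0.06514)/1.16018 + 325.8 = 360.5736, v = 895.5·(-0.04108)/1.16018 + 243.8 = 212.0955
M2: Pc = R·M2+t = (+0.06785, -0.21209, +1.23579); u = 619.3·(+0.06785)/1.23579 + 325.8 = 359.8031, v = 895.5·(-0.21209)/1.23579 + 243.8 = 90.1149
M3: Pc = R·M3+t = (-0.11714, -0.22552, +1.21202); u = 619.3·(-0.11714)/1.21202 + 325.8 = 265.9437, v = 895.5·(-0.22552)/1.21202 + 243.8 = 77.1714

c0=(260.49, 200.84) c1=(360.57, 212.10) c2=(359.80, 90.11) c3=(265.94, 77.17)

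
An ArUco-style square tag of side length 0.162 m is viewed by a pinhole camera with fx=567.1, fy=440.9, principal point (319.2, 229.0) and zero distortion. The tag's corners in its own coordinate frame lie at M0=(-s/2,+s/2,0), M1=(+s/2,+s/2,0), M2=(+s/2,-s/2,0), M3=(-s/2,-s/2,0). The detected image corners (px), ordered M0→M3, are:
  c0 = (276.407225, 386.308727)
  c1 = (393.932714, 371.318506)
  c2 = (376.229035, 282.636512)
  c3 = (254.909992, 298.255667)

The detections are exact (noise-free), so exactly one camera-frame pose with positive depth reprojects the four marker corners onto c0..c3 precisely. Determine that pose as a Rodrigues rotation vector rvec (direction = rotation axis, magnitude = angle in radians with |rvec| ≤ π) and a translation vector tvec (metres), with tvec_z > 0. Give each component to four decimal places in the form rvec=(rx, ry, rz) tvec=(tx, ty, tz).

Intrinsics K: fx=567.1, fy=440.9, cx=319.2, cy=229.0
Marker side s = 0.162 m; corners in marker frame (Z=0):
  M0 = (-0.0810, +0.0810, 0)
  M1 = (+0.0810, +0.0810, 0)
  M2 = (+0.0810, -0.0810, 0)
  M3 = (-0.0810, -0.0810, 0)
Detected image corners:
  c0 = (276.407225, 386.308727) px
  c1 = (393.932714, 371.318506) px
  c2 = (376.229035, 282.636512) px
  c3 = (254.909992, 298.255667) px
Planar DLT: solve 8×8 A·h = b for H (H[2,2]=1):
  H  [+733.83182 +185.31787 +325.47976]
  H  [-97.68728 +611.62576 +335.34333]
  H  [-0.00970 +0.19768 +1.00000]
B = K⁻¹H; ‖b₁‖=1.317418, ‖b₂‖=1.317418; λ = 2/(‖b₁‖+‖b₂‖) = 0.759061, sign → tz>0 ⇒ λ=+0.759061
r₁ = λ·B[:,0] = (+0.98637,-0.16436,-0.00736); r₂ = λ·B[:,1] = (+0.16359,+0.97505,+0.15005)
r₃ = r₁×r₂ = (-0.01748,-0.14921,+0.98865); SVD([r₁ r₂ r₃]) → R = UVᵀ:
  R  [+0.98637 +0.16359 -0.01748]
  R  [-0.16436 +0.97505 -0.14921]
  R  [-0.00736 +0.15005 +0.98865]
t = (+0.00841, +0.18308, +0.75906) m
tr R = 2.950075; θ = arccos((tr R − 1)/2) = 0.223906 rad = 12.829°
axis k = ((R−Rᵀ)₃₂, (R−Rᵀ)₁₃, (R−Rᵀ)₂₁) / (2 sinθ) = (+0.673883, -0.022797, -0.738487)
rvec = θ·k = (+0.150886, -0.005104, -0.165352)

rvec=(0.1509, -0.0051, -0.1654) tvec=(0.0084, 0.1831, 0.7591)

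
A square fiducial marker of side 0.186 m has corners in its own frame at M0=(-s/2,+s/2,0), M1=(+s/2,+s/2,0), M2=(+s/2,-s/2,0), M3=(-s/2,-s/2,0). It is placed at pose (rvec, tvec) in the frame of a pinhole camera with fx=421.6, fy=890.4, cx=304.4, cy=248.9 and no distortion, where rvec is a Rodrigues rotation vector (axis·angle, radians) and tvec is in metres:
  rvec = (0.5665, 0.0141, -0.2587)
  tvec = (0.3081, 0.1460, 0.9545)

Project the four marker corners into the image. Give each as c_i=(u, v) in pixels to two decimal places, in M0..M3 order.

Intrinsics K: fx=421.6, fy=890.4, cx=304.4, cy=248.9
Marker side s = 0.186 m; corners in marker frame (Z=0):
  M0 = (-0.0930, +0.0930, 0)
  M1 = (+0.0930, +0.0930, 0)
  M2 = (+0.0930, -0.0930, 0)
  M3 = (-0.0930, -0.0930, 0)
rvec = (0.5665, 0.0141, -0.2587), |rvec| = θ = 0.62293 rad = 35.691°
Rodrigues: sinθ=0.58342, 1−cosθ=0.18783; R = I + sinθ·[k]× + (1−cosθ)·[k]×²:
    [+0.96751 +0.24616 -0.05773]
    [-0.23842 +0.81227 -0.53233]
    [-0.08414 +0.52880 +0.84456]
t = (0.3081, 0.1460, 0.9545) m
M0: Pc = R·M0+t = (+0.24101, +0.24371, +1.01150); u = 421.6·(+0.24101)/1.01150 + 304.4 = 404.8560, v = 890.4·(+0.24371)/1.01150 + 248.9 = 463.4352
M1: Pc = R·M1+t = (+0.42097, +0.19937, +0.99585); u = 421.6·(+0.42097)/0.99585 + 304.4 = 482.6204, v = 890.4·(+0.19937)/0.99585 + 248.9 = 427.1559
M2: Pc = R·M2+t = (+0.37519, +0.04829, +0.89750); u = 421.6·(+0.37519)/0.89750 + 304.4 = 480.6440, v = 890.4·(+0.04829)/0.89750 + 248.9 = 296.8040
M3: Pc = R·M3+t = (+0.19523, +0.09263, +0.91315); u = 421.6·(+0.19523)/0.91315 + 304.4 = 394.5373, v = 890.4·(+0.09263)/0.91315 + 248.9 = 339.2251

c0=(404.86, 463.44) c1=(482.62, 427.16) c2=(480.64, 296.80) c3=(394.54, 339.23)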